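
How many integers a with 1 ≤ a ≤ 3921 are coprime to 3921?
2612

The number of a ∈ {1, ..., 3921} with gcd(a, 3921) = 1 is by definition Euler's totient φ(3921). φ is multiplicative, with φ(p^e) = p^e − p^(e−1). Factorise 3921 = 3 · 1307. Then
  φ(3921) = (3 − 1) · (1307 − 1) = 2 · 1306 = 2612.
So there are 2612 such integers.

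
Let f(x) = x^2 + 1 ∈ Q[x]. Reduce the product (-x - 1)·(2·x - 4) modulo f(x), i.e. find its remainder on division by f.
a · b ≡ 2·x + 6 (mod f(x))

First multiply in Q[x] without reducing: a · b = -2·x^2 + 2·x + 4. Now divide by f(x) = x^2 + 1, eliminating the leading term at each step:
  leading term -2·x^2: subtract (-2)·f(x) = -2·x^2 - 2, leaving 2·x + 6
The degree is now < 2, so this is the remainder. Hence a · b ≡ 2·x + 6 in Q[x]/(f).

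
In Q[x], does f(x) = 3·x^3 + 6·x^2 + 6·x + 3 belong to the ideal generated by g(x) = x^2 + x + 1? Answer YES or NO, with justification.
YES

In Q[x] the ideal (g) consists of all multiples of g, so f ∈ (g) iff g | f, i.e. iff the remainder of f on division by g is 0. Divide f by g (g is monic, so eliminate the leading term of the running remainder at each step):
  leading term 3·x^3: subtract (3·x)·g(x) = 3·x^3 + 3·x^2 + 3·x, leaving 3·x^2 + 3·x + 3
  leading term 3·x^2: subtract (3)·g(x) = 3·x^2 + 3·x + 3, leaving 0
The remainder is 0, so f(x) = g(x) · h(x) with h(x) = 3·x + 3. Hence g | f, i.e. f ∈ (g).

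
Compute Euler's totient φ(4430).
φ(4430) = 1768

φ is multiplicative, with φ(p^e) = p^e − p^(e−1). Factorise 4430 = 2 · 5 · 443. Then
  φ(4430) = (2 − 1) · (5 − 1) · (443 − 1) = 1 · 4 · 442 = 1768.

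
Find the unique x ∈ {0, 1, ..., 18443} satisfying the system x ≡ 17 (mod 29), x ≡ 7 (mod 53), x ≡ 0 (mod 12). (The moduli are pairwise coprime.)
x ≡ 4512 (mod 18444); the representative in [0, 18444) is 4512

The moduli 29, 53, 12 are pairwise coprime, so by the CRT there is a unique solution mod 29·53·12 = 18444.
Solve by successive substitution. Start with x ≡ 17 (mod 29).
  Combine with x ≡ 7 (mod 53): write x = 17 + 29·t and require 17 + 29·t ≡ 7 (mod 53), i.e. 29·t ≡ 7 − 17 ≡ 43 (mod 53). Since 29^(−1) ≡ 11 (mod 53), t ≡ 11·43 ≡ 49 (mod 53). So x ≡ 17 + 29·49 = 1438 (mod 1537).
  Combine with x ≡ 0 (mod 12): write x = 1438 + 1537·t and require 1438 + 1537·t ≡ 0 (mod 12), i.e. 1537·t ≡ 0 − 1438 ≡ 2 (mod 12). Since 1537^(−1) ≡ 1 (mod 12) (1537 ≡ 1 (mod 12)), t ≡ 1·2 ≡ 2 (mod 12). So x ≡ 1438 + 1537·2 = 4512 (mod 18444).
Unique solution in [0, 18444): x = 4512.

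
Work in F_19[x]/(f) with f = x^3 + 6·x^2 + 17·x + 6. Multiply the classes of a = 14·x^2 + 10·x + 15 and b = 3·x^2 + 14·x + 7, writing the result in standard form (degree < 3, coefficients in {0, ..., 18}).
a · b ≡ 10·x^2 + 14·x + 14 (mod f(x))

Multiply as integer polynomials: a · b = 42·x^4 + 226·x^3 + 283·x^2 + 280·x + 105. Reducing coefficients mod 19: a · b ≡ 4·x^4 + 17·x^3 + 17·x^2 + 14·x + 10. Now divide by f(x) = x^3 + 6·x^2 + 17·x + 6 in F_19[x], eliminating the leading term at each step:
  leading term 4·x^4: subtract (4·x)·f(x) = 4·x^4 + 5·x^3 + 11·x^2 + 5·x, leaving 12·x^3 + 6·x^2 + 9·x + 10 (coefficients mod 19)
  leading term 12·x^3: subtract (12)·f(x) = 12·x^3 + 15·x^2 + 14·x + 15, leaving 10·x^2 + 14·x + 14 (coefficients mod 19)
The degree is now < 3, so this is the remainder. Hence a · b ≡ 10·x^2 + 14·x + 14 in F_19[x]/(f).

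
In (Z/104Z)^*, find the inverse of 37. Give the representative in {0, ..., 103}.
Apply the extended Euclidean algorithm to (104, 37), tracking rows (r, s, t) with s·104 + t·37 = r. Each division r_prev = q·r_cur + r_new produces the new row as (previous row) − q·(current row):
  row A: (104, 1, 0)   [1·104 + 0·37 = 104]
  row B: (37, 0, 1)   [0·104 + 1·37 = 37]
  104 = 2·37 + 30   → row C = row A − 2·row B = (30, 1, −2)   [check: 1·104 − 2·37 = 30]
  37 = 1·30 + 7   → row D = row B − 1·row C = (7, −1, 3)   [check: −1·104 + 3·37 = 7]
  30 = 4·7 + 2   → row E = row C − 4·row D = (2, 5, −14)   [check: 5·104 − 14·37 = 2]
  7 = 3·2 + 1   → row F = row D − 3·row E = (1, −16, 45)   [check: −16·104 + 45·37 = 1]
  2 = 2·1 + 0   → remainder 0, stop. gcd = 1 (last nonzero row F).
The gcd is 1, so 37 is invertible mod 104. The last nonzero row gives −16·104 + 45·37 = 1, so t = 45. So 37^(−1) ≡ 45 (mod 104). Verify: 37 · 45 = 1665 ≡ 1 (mod 104). ✓

Final answer: 37^(−1) ≡ 45 (mod 104)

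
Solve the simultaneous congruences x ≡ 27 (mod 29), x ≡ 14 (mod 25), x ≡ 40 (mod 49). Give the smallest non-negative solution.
x ≡ 19689 (mod 35525); the representative in [0, 35525) is 19689

The moduli 29, 25, 49 are pairwise coprime, so by the CRT there is a unique solution mod 29·25·49 = 35525.
Solve by successive substitution. Start with x ≡ 27 (mod 29).
  Combine with x ≡ 14 (mod 25): write x = 27 + 29·t and require 27 + 29·t ≡ 14 (mod 25), i.e. 29·t ≡ 14 − 27 ≡ 12 (mod 25). Since 29^(−1) ≡ 19 (mod 25) (29 ≡ 4 (mod 25)), t ≡ 19·12 ≡ 3 (mod 25). So x ≡ 27 + 29·3 = 114 (mod 725).
  Combine with x ≡ 40 (mod 49): write x = 114 + 725·t and require 114 + 725·t ≡ 40 (mod 49), i.e. 725·t ≡ 40 − 114 ≡ 24 (mod 49). Since 725^(−1) ≡ 44 (mod 49) (725 ≡ 39 (mod 49)), t ≡ 44·24 ≡ 27 (mod 49). So x ≡ 114 + 725·27 = 19689 (mod 35525).
Unique solution in [0, 35525): x = 19689.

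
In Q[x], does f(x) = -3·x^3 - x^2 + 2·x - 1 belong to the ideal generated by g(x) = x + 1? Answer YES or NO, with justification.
In Q[x] the ideal (g) consists of all multiples of g, so f ∈ (g) iff g | f, i.e. iff the remainder of f on division by g is 0. Divide f by g (g is monic, so eliminate the leading term of the running remainder at each step):
  leading term -3·x^3: subtract (-3·x^2)·g(x) = -3·x^3 - 3·x^2, leaving 2·x^2 + 2·x - 1
  leading term 2·x^2: subtract (2·x)·g(x) = 2·x^2 + 2·x, leaving -1
The remainder r(x) = -1 ≠ 0 (and deg r < deg g), so g ∤ f, i.e. f ∉ (g).

Final answer: NO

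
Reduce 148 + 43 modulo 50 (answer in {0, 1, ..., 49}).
Reduce the summands first: 148 ≡ 48 (mod 50), so 148 + 43 ≡ 48 + 43 (mod 50). 48 + 43 = 91; 91 = 1·50 + 41, so (148 + 43) mod 50 = 41.

Final answer: 41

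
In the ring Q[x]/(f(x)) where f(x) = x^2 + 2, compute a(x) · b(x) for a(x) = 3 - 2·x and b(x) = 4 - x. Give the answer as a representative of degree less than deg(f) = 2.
a · b ≡ 8 - 11·x (mod f(x))

First multiply in Q[x] without reducing: a · b = 2·x^2 - 11·x + 12. Now divide by f(x) = x^2 + 2, eliminating the leading term at each step:
  leading term 2·x^2: subtract (2)·f(x) = 2·x^2 + 4, leaving 8 - 11·x
The degree is now < 2, so this is the remainder. Hence a · b ≡ 8 - 11·x in Q[x]/(f).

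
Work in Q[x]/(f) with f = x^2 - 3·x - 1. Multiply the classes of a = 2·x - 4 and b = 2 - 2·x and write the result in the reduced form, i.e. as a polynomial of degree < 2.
First multiply in Q[x] without reducing: a · b = -4·x^2 + 12·x - 8. Now divide by f(x) = x^2 - 3·x - 1, eliminating the leading term at each step:
  leading term -4·x^2: subtract (-4)·f(x) = -4·x^2 + 12·x + 4, leaving -12
The degree is now < 2, so this is the remainder. Hence a · b ≡ -12 in Q[x]/(f).

Final answer: a · b ≡ -12 (mod f(x))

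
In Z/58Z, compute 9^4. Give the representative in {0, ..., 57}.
Use repeated squaring. Binary(4) = 100. Walk through the bits of the exponent 4 left-to-right: at each bit after the leading one, square the running value, then multiply by 9 if the bit is 1 (always reducing mod 58):
  bit 1 = 1 (leading): start with 9.
  bit 2 = 0: square 9^2 = 81 ≡ 23 (mod 58).
  bit 3 = 0: square 23^2 = 529 ≡ 7 (mod 58).
Final value: 9^4 ≡ 7 (mod 58).

Final answer: 7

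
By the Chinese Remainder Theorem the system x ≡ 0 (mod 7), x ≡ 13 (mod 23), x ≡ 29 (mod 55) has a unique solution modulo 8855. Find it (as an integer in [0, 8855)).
x ≡ 3164 (mod 8855); the representative in [0, 8855) is 3164

The moduli 7, 23, 55 are pairwise coprime, so by the CRT there is a unique solution mod 7·23·55 = 8855.
Solve by successive substitution. Start with x ≡ 0 (mod 7).
  Combine with x ≡ 13 (mod 23): write x = 7·t and require 7·t ≡ 13 (mod 23). Since 7^(−1) ≡ 10 (mod 23), t ≡ 10·13 ≡ 15 (mod 23). So x ≡ 7·15 = 105 (mod 161).
  Combine with x ≡ 29 (mod 55): write x = 105 + 161·t and require 105 + 161·t ≡ 29 (mod 55), i.e. 161·t ≡ 29 − 105 ≡ 34 (mod 55). Since 161^(−1) ≡ 41 (mod 55) (161 ≡ 51 (mod 55)), t ≡ 41·34 ≡ 19 (mod 55). So x ≡ 105 + 161·19 = 3164 (mod 8855).
Unique solution in [0, 8855): x = 3164.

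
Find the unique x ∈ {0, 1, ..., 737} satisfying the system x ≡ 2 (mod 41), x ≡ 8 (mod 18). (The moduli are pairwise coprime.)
The moduli 41, 18 are pairwise coprime, so by the CRT there is a unique solution mod 41·18 = 738.
Solve by successive substitution. Start with x ≡ 2 (mod 41).
  Combine with x ≡ 8 (mod 18): write x = 2 + 41·t and require 2 + 41·t ≡ 8 (mod 18), i.e. 41·t ≡ 8 − 2 ≡ 6 (mod 18). Since 41^(−1) ≡ 11 (mod 18) (41 ≡ 5 (mod 18)), t ≡ 11·6 ≡ 12 (mod 18). So x ≡ 2 + 41·12 = 494 (mod 738).
Unique solution in [0, 738): x = 494.

Final answer: x ≡ 494 (mod 738); the representative in [0, 738) is 494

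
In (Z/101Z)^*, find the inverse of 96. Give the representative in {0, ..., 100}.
96^(−1) ≡ 20 (mod 101)

Apply the extended Euclidean algorithm to (101, 96), tracking rows (r, s, t) with s·101 + t·96 = r. Each division r_prev = q·r_cur + r_new produces the new row as (previous row) − q·(current row):
  row A: (101, 1, 0)   [1·101 + 0·96 = 101]
  row B: (96, 0, 1)   [0·101 + 1·96 = 96]
  101 = 1·96 + 5   → row C = row A − 1·row B = (5, 1, −1)   [check: 1·101 − 1·96 = 5]
  96 = 19·5 + 1   → row D = row B − 19·row C = (1, −19, 20)   [check: −19·101 + 20·96 = 1]
  5 = 5·1 + 0   → remainder 0, stop. gcd = 1 (last nonzero row D).
The gcd is 1, so 96 is invertible mod 101. The last nonzero row gives −19·101 + 20·96 = 1, so t = 20. So 96^(−1) ≡ 20 (mod 101). Verify: 96 · 20 = 1920 ≡ 1 (mod 101). ✓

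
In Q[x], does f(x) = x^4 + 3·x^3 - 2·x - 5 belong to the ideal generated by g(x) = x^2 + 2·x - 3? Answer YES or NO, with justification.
In Q[x] the ideal (g) consists of all multiples of g, so f ∈ (g) iff g | f, i.e. iff the remainder of f on division by g is 0. Divide f by g (g is monic, so eliminate the leading term of the running remainder at each step):
  leading term x^4: subtract (x^2)·g(x) = x^4 + 2·x^3 - 3·x^2, leaving x^3 + 3·x^2 - 2·x - 5
  leading term x^3: subtract (x)·g(x) = x^3 + 2·x^2 - 3·x, leaving x^2 + x - 5
  leading term x^2: subtract (1)·g(x) = x^2 + 2·x - 3, leaving -x - 2
The remainder r(x) = -x - 2 ≠ 0 (and deg r < deg g), so g ∤ f, i.e. f ∉ (g).

Final answer: NO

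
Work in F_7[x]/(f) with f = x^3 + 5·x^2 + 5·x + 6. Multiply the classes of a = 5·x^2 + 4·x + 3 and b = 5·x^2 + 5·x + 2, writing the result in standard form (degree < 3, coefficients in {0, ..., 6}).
a · b ≡ 5·x^2 + 3 (mod f(x))

Multiply as integer polynomials: a · b = 25·x^4 + 45·x^3 + 45·x^2 + 23·x + 6. Reducing coefficients mod 7: a · b ≡ 4·x^4 + 3·x^3 + 3·x^2 + 2·x + 6. Now divide by f(x) = x^3 + 5·x^2 + 5·x + 6 in F_7[x], eliminating the leading term at each step:
  leading term 4·x^4: subtract (4·x)·f(x) = 4·x^4 + 6·x^3 + 6·x^2 + 3·x, leaving 4·x^3 + 4·x^2 + 6·x + 6 (coefficients mod 7)
  leading term 4·x^3: subtract (4)·f(x) = 4·x^3 + 6·x^2 + 6·x + 3, leaving 5·x^2 + 3 (coefficients mod 7)
The degree is now < 3, so this is the remainder. Hence a · b ≡ 5·x^2 + 3 in F_7[x]/(f).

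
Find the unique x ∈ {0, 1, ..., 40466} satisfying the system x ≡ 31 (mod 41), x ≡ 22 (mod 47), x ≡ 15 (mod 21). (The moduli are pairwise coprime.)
The moduli 41, 47, 21 are pairwise coprime, so by the CRT there is a unique solution mod 41·47·21 = 40467.
Solve by successive substitution. Start with x ≡ 31 (mod 41).
  Combine with x ≡ 22 (mod 47): write x = 31 + 41·t and require 31 + 41·t ≡ 22 (mod 47), i.e. 41·t ≡ 22 − 31 ≡ 38 (mod 47). Since 41^(−1) ≡ 39 (mod 47), t ≡ 39·38 ≡ 25 (mod 47). So x ≡ 31 + 41·25 = 1056 (mod 1927).
  Combine with x ≡ 15 (mod 21): write x = 1056 + 1927·t and require 1056 + 1927·t ≡ 15 (mod 21), i.e. 1927·t ≡ 15 − 1056 ≡ 9 (mod 21). Since 1927^(−1) ≡ 4 (mod 21) (1927 ≡ 16 (mod 21)), t ≡ 4·9 ≡ 15 (mod 21). So x ≡ 1056 + 1927·15 = 29961 (mod 40467).
Unique solution in [0, 40467): x = 29961.

Final answer: x ≡ 29961 (mod 40467); the representative in [0, 40467) is 29961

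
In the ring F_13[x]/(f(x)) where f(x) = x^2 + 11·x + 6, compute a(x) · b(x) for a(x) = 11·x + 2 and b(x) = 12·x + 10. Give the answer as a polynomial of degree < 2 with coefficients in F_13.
Multiply as integer polynomials: a · b = 132·x^2 + 134·x + 20. Reducing coefficients mod 13: a · b ≡ 2·x^2 + 4·x + 7. Now divide by f(x) = x^2 + 11·x + 6 in F_13[x], eliminating the leading term at each step:
  leading term 2·x^2: subtract (2)·f(x) = 2·x^2 + 9·x + 12, leaving 8·x + 8 (coefficients mod 13)
The degree is now < 2, so this is the remainder. Hence a · b ≡ 8·x + 8 in F_13[x]/(f).

Final answer: a · b ≡ 8·x + 8 (mod f(x))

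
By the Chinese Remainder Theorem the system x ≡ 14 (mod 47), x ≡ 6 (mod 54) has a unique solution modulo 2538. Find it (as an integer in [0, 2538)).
The moduli 47, 54 are pairwise coprime, so by the CRT there is a unique solution mod 47·54 = 2538.
Solve by successive substitution. Start with x ≡ 14 (mod 47).
  Combine with x ≡ 6 (mod 54): write x = 14 + 47·t and require 14 + 47·t ≡ 6 (mod 54), i.e. 47·t ≡ 6 − 14 ≡ 46 (mod 54). Since 47^(−1) ≡ 23 (mod 54), t ≡ 23·46 ≡ 32 (mod 54). So x ≡ 14 + 47·32 = 1518 (mod 2538).
Unique solution in [0, 2538): x = 1518.

Final answer: x ≡ 1518 (mod 2538); the representative in [0, 2538) is 1518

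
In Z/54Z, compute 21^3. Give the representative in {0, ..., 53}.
27

Use repeated squaring. Binary(3) = 11. Walk through the bits of the exponent 3 left-to-right: at each bit after the leading one, square the running value, then multiply by 21 if the bit is 1 (always reducing mod 54):
  bit 1 = 1 (leading): start with 21.
  bit 2 = 1: square 21^2 = 441 ≡ 9; bit is 1, so multiply 9·21 = 189 ≡ 27 (mod 54).
Final value: 21^3 ≡ 27 (mod 54).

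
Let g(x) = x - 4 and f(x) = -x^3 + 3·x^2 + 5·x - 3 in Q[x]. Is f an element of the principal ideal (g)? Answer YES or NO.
In Q[x] the ideal (g) consists of all multiples of g, so f ∈ (g) iff g | f, i.e. iff the remainder of f on division by g is 0. Divide f by g (g is monic, so eliminate the leading term of the running remainder at each step):
  leading term -x^3: subtract (-x^2)·g(x) = -x^3 + 4·x^2, leaving -x^2 + 5·x - 3
  leading term -x^2: subtract (-x)·g(x) = -x^2 + 4·x, leaving x - 3
  leading term x: subtract (1)·g(x) = x - 4, leaving 1
The remainder r(x) = 1 ≠ 0 (and deg r < deg g), so g ∤ f, i.e. f ∉ (g).

Final answer: NO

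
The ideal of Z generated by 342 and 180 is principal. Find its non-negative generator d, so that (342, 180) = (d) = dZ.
In the PID Z, (a, b) is generated by gcd(a, b). Compute gcd(342, 180) with the extended Euclidean algorithm, tracking rows (r, s, t) with s·342 + t·180 = r:
  row A: (342, 1, 0)   [1·342 + 0·180 = 342]
  row B: (180, 0, 1)   [0·342 + 1·180 = 180]
  342 = 1·180 + 162   → row C = row A − 1·row B = (162, 1, −1)   [check: 1·342 − 1·180 = 162]
  180 = 1·162 + 18   → row D = row B − 1·row C = (18, −1, 2)   [check: −1·342 + 2·180 = 18]
  162 = 9·18 + 0   → remainder 0, stop. gcd = 18 (last nonzero row D).
So gcd(342, 180) = 18, with Bézout identity −1·342 + 2·180 = 18. Containment (⊇): the Bézout identity exhibits 18 as an element of (342, 180), giving (18) ⊆ (342, 180). Containment (⊆): since 18 | 342 and 18 | 180 (342 = 18·19, 180 = 18·10), every Z-linear combination of 342 and 180 is divisible by 18, so (342, 180) ⊆ (18). Therefore (342, 180) = (18), d = 18.

Final answer: (342, 180) = (18); d = 18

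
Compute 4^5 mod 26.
10

Use repeated squaring. Binary(5) = 101. Walk through the bits of the exponent 5 left-to-right: at each bit after the leading one, square the running value, then multiply by 4 if the bit is 1 (always reducing mod 26):
  bit 1 = 1 (leading): start with 4.
  bit 2 = 0: square 4^2 = 16 (mod 26).
  bit 3 = 1: square 16^2 = 256 ≡ 22; bit is 1, so multiply 22·4 = 88 ≡ 10 (mod 26).
Final value: 4^5 ≡ 10 (mod 26).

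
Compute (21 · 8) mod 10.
8

Reduce the factors first: 21 ≡ 1 (mod 10), so 21 · 8 ≡ 1 · 8 (mod 10). 1 · 8 = 8. Dividing by 10: 8 = 0·10 + 8. So (21 · 8) mod 10 = 8.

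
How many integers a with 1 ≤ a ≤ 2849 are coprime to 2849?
2160

The number of a ∈ {1, ..., 2849} with gcd(a, 2849) = 1 is by definition Euler's totient φ(2849). φ is multiplicative, with φ(p^e) = p^e − p^(e−1). Factorise 2849 = 7 · 11 · 37. Then
  φ(2849) = (7 − 1) · (11 − 1) · (37 − 1) = 6 · 10 · 36 = 2160.
So there are 2160 such integers.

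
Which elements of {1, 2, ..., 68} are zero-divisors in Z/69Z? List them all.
An element a ∈ Z/69Z (with a ≠ 0) is a zero-divisor iff gcd(a, 69) > 1 (because a is a unit precisely when gcd(a, n) = 1, and in Z/nZ every nonzero, non-unit element is a zero-divisor). Scan a = 1, ..., 68 and keep those with gcd(a, 69) > 1:
  gcd(3, 69) = 3, gcd(6, 69) = 3, gcd(9, 69) = 3, gcd(12, 69) = 3, gcd(15, 69) = 3, gcd(18, 69) = 3, gcd(21, 69) = 3, gcd(23, 69) = 23, gcd(24, 69) = 3, gcd(27, 69) = 3, gcd(30, 69) = 3, gcd(33, 69) = 3, gcd(36, 69) = 3, gcd(39, 69) = 3, gcd(42, 69) = 3, gcd(45, 69) = 3, gcd(46, 69) = 23, gcd(48, 69) = 3, gcd(51, 69) = 3, gcd(54, 69) = 3, gcd(57, 69) = 3, gcd(60, 69) = 3, gcd(63, 69) = 3, gcd(66, 69) = 3.
All other a ∈ {1, ..., 68} have gcd(a, 69) = 1 and are units. So the nonzero zero-divisors are exactly the 24 values of a appearing in this scan.

Final answer: nonzero zero-divisors of Z/69Z = {3, 6, 9, 12, 15, 18, 21, 23, 24, 27, 30, 33, 36, 39, 42, 45, 46, 48, 51, 54, 57, 60, 63, 66}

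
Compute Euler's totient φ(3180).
φ is multiplicative, with φ(p^e) = p^e − p^(e−1). Factorise 3180 = 2^2 · 3 · 5 · 53. Then
  φ(3180) = (2^2 − 2^1) · (3 − 1) · (5 − 1) · (53 − 1) = 2 · 2 · 4 · 52 = 832.

Final answer: φ(3180) = 832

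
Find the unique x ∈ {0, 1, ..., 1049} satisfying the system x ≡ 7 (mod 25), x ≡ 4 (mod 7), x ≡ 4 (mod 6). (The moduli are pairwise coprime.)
The moduli 25, 7, 6 are pairwise coprime, so by the CRT there is a unique solution mod 25·7·6 = 1050.
Solve by successive substitution. Start with x ≡ 7 (mod 25).
  Combine with x ≡ 4 (mod 7): write x = 7 + 25·t and require 7 + 25·t ≡ 4 (mod 7), i.e. 25·t ≡ 4 − 7 ≡ 4 (mod 7). Since 25^(−1) ≡ 2 (mod 7) (25 ≡ 4 (mod 7)), t ≡ 2·4 ≡ 1 (mod 7). So x ≡ 7 + 25·1 = 32 (mod 175).
  Combine with x ≡ 4 (mod 6): write x = 32 + 175·t and require 32 + 175·t ≡ 4 (mod 6), i.e. 175·t ≡ 4 − 32 ≡ 2 (mod 6). Since 175^(−1) ≡ 1 (mod 6) (175 ≡ 1 (mod 6)), t ≡ 1·2 ≡ 2 (mod 6). So x ≡ 32 + 175·2 = 382 (mod 1050).
Unique solution in [0, 1050): x = 382.

Final answer: x ≡ 382 (mod 1050); the representative in [0, 1050) is 382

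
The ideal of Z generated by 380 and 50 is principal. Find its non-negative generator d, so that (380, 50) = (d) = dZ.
In the PID Z, (a, b) is generated by gcd(a, b). Compute gcd(380, 50) with the extended Euclidean algorithm, tracking rows (r, s, t) with s·380 + t·50 = r:
  row A: (380, 1, 0)   [1·380 + 0·50 = 380]
  row B: (50, 0, 1)   [0·380 + 1·50 = 50]
  380 = 7·50 + 30   → row C = row A − 7·row B = (30, 1, −7)   [check: 1·380 − 7·50 = 30]
  50 = 1·30 + 20   → row D = row B − 1·row C = (20, −1, 8)   [check: −1·380 + 8·50 = 20]
  30 = 1·20 + 10   → row E = row C − 1·row D = (10, 2, −15)   [check: 2·380 − 15·50 = 10]
  20 = 2·10 + 0   → remainder 0, stop. gcd = 10 (last nonzero row E).
So gcd(380, 50) = 10, with Bézout identity 2·380 − 15·50 = 10. Containment (⊇): the Bézout identity exhibits 10 as an element of (380, 50), giving (10) ⊆ (380, 50). Containment (⊆): since 10 | 380 and 10 | 50 (380 = 10·38, 50 = 10·5), every Z-linear combination of 380 and 50 is divisible by 10, so (380, 50) ⊆ (10). Therefore (380, 50) = (10), d = 10.

Final answer: (380, 50) = (10); d = 10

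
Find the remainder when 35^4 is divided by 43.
11

Use repeated squaring. Binary(4) = 100. Walk through the bits of the exponent 4 left-to-right: at each bit after the leading one, square the running value, then multiply by 35 if the bit is 1 (always reducing mod 43):
  bit 1 = 1 (leading): start with 35.
  bit 2 = 0: square 35^2 = 1225 ≡ 21 (mod 43).
  bit 3 = 0: square 21^2 = 441 ≡ 11 (mod 43).
Final value: 35^4 ≡ 11 (mod 43).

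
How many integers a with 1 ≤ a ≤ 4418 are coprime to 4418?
The number of a ∈ {1, ..., 4418} with gcd(a, 4418) = 1 is by definition Euler's totient φ(4418). φ is multiplicative, with φ(p^e) = p^e − p^(e−1). Factorise 4418 = 2 · 47^2. Then
  φ(4418) = (2 − 1) · (47^2 − 47^1) = 1 · 2162 = 2162.
So there are 2162 such integers.

Final answer: 2162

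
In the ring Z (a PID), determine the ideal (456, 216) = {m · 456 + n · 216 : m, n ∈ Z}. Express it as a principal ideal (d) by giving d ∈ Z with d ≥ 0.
(456, 216) = (24); d = 24

In the PID Z, (a, b) is generated by gcd(a, b). Compute gcd(456, 216) with the extended Euclidean algorithm, tracking rows (r, s, t) with s·456 + t·216 = r:
  row A: (456, 1, 0)   [1·456 + 0·216 = 456]
  row B: (216, 0, 1)   [0·456 + 1·216 = 216]
  456 = 2·216 + 24   → row C = row A − 2·row B = (24, 1, −2)   [check: 1·456 − 2·216 = 24]
  216 = 9·24 + 0   → remainder 0, stop. gcd = 24 (last nonzero row C).
So gcd(456, 216) = 24, with Bézout identity 1·456 − 2·216 = 24. Containment (⊇): the Bézout identity exhibits 24 as an element of (456, 216), giving (24) ⊆ (456, 216). Containment (⊆): since 24 | 456 and 24 | 216 (456 = 24·19, 216 = 24·9), every Z-linear combination of 456 and 216 is divisible by 24, so (456, 216) ⊆ (24). Therefore (456, 216) = (24), d = 24.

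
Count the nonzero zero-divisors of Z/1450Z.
In Z/1450Z each nonzero element is either a unit (gcd with 1450 is 1) or a zero-divisor (gcd > 1). The number of units is φ(1450): factorise 1450 = 2 · 5^2 · 29, so φ(1450) = (2 − 1) · (5^2 − 5^1) · (29 − 1) = 1 · 20 · 28 = 560. The nonzero elements number 1450 − 1 = 1449. Hence the nonzero zero-divisors number 1449 − 560 = 889.

Final answer: Z/1450Z has 889 nonzero zero-divisors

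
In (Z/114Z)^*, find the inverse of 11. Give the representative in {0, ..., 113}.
Apply the extended Euclidean algorithm to (114, 11), tracking rows (r, s, t) with s·114 + t·11 = r. Each division r_prev = q·r_cur + r_new produces the new row as (previous row) − q·(current row):
  row A: (114, 1, 0)   [1·114 + 0·11 = 114]
  row B: (11, 0, 1)   [0·114 + 1·11 = 11]
  114 = 10·11 + 4   → row C = row A − 10·row B = (4, 1, −10)   [check: 1·114 − 10·11 = 4]
  11 = 2·4 + 3   → row D = row B − 2·row C = (3, −2, 21)   [check: −2·114 + 21·11 = 3]
  4 = 1·3 + 1   → row E = row C − 1·row D = (1, 3, −31)   [check: 3·114 − 31·11 = 1]
  3 = 3·1 + 0   → remainder 0, stop. gcd = 1 (last nonzero row E).
The gcd is 1, so 11 is invertible mod 114. The last nonzero row gives 3·114 − 31·11 = 1, so t = −31. So 11^(−1) ≡ −31 ≡ 83 (mod 114). Verify: 11 · 83 = 913 ≡ 1 (mod 114). ✓

Final answer: 11^(−1) ≡ 83 (mod 114)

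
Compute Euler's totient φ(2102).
φ(2102) = 1050

φ is multiplicative, with φ(p^e) = p^e − p^(e−1). Factorise 2102 = 2 · 1051. Then
  φ(2102) = (2 − 1) · (1051 − 1) = 1 · 1050 = 1050.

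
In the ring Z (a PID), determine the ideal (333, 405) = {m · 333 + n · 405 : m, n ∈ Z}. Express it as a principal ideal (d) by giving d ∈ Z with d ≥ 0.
(333, 405) = (9); d = 9

In the PID Z, (a, b) is generated by gcd(a, b). Compute gcd(405, 333) with the extended Euclidean algorithm, tracking rows (r, s, t) with s·405 + t·333 = r:
  row A: (405, 1, 0)   [1·405 + 0·333 = 405]
  row B: (333, 0, 1)   [0·405 + 1·333 = 333]
  405 = 1·333 + 72   → row C = row A − 1·row B = (72, 1, −1)   [check: 1·405 − 1·333 = 72]
  333 = 4·72 + 45   → row D = row B − 4·row C = (45, −4, 5)   [check: −4·405 + 5·333 = 45]
  72 = 1·45 + 27   → row E = row C − 1·row D = (27, 5, −6)   [check: 5·405 − 6·333 = 27]
  45 = 1·27 + 18   → row F = row D − 1·row E = (18, −9, 11)   [check: −9·405 + 11·333 = 18]
  27 = 1·18 + 9   → row G = row E − 1·row F = (9, 14, −17)   [check: 14·405 − 17·333 = 9]
  18 = 2·9 + 0   → remainder 0, stop. gcd = 9 (last nonzero row G).
So gcd(333, 405) = 9, with Bézout identity 14·405 − 17·333 = 9. Containment (⊇): the Bézout identity exhibits 9 as an element of (333, 405), giving (9) ⊆ (333, 405). Containment (⊆): since 9 | 333 and 9 | 405 (333 = 9·37, 405 = 9·45), every Z-linear combination of 333 and 405 is divisible by 9, so (333, 405) ⊆ (9). Therefore (333, 405) = (9), d = 9.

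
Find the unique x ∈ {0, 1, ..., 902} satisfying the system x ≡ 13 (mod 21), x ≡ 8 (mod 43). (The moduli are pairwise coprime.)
The moduli 21, 43 are pairwise coprime, so by the CRT there is a unique solution mod 21·43 = 903.
Solve by successive substitution. Start with x ≡ 13 (mod 21).
  Combine with x ≡ 8 (mod 43): write x = 13 + 21·t and require 13 + 21·t ≡ 8 (mod 43), i.e. 21·t ≡ 8 − 13 ≡ 38 (mod 43). Since 21^(−1) ≡ 41 (mod 43), t ≡ 41·38 ≡ 10 (mod 43). So x ≡ 13 + 21·10 = 223 (mod 903).
Unique solution in [0, 903): x = 223.

Final answer: x ≡ 223 (mod 903); the representative in [0, 903) is 223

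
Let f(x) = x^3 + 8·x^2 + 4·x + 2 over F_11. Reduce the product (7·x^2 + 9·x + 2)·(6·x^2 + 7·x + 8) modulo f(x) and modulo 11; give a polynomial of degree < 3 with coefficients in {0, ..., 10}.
a · b ≡ x^2 + 10·x + 9 (mod f(x))

Multiply as integer polynomials: a · b = 42·x^4 + 103·x^3 + 131·x^2 + 86·x + 16. Reducing coefficients mod 11: a · b ≡ 9·x^4 + 4·x^3 + 10·x^2 + 9·x + 5. Now divide by f(x) = x^3 + 8·x^2 + 4·x + 2 in F_11[x], eliminating the leading term at each step:
  leading term 9·x^4: subtract (9·x)·f(x) = 9·x^4 + 6·x^3 + 3·x^2 + 7·x, leaving 9·x^3 + 7·x^2 + 2·x + 5 (coefficients mod 11)
  leading term 9·x^3: subtract (9)·f(x) = 9·x^3 + 6·x^2 + 3·x + 7, leaving x^2 + 10·x + 9 (coefficients mod 11)
The degree is now < 3, so this is the remainder. Hence a · b ≡ x^2 + 10·x + 9 in F_11[x]/(f).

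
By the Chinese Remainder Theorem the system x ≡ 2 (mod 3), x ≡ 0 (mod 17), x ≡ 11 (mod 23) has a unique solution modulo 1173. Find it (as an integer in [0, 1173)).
x ≡ 425 (mod 1173); the representative in [0, 1173) is 425

The moduli 3, 17, 23 are pairwise coprime, so by the CRT there is a unique solution mod 3·17·23 = 1173.
Solve by successive substitution. Start with x ≡ 2 (mod 3).
  Combine with x ≡ 0 (mod 17): write x = 2 + 3·t and require 2 + 3·t ≡ 0 (mod 17), i.e. 3·t ≡ 0 − 2 ≡ 15 (mod 17). Since 3^(−1) ≡ 6 (mod 17), t ≡ 6·15 ≡ 5 (mod 17). So x ≡ 2 + 3·5 = 17 (mod 51).
  Combine with x ≡ 11 (mod 23): write x = 17 + 51·t and require 17 + 51·t ≡ 11 (mod 23), i.e. 51·t ≡ 11 − 17 ≡ 17 (mod 23). Since 51^(−1) ≡ 14 (mod 23) (51 ≡ 5 (mod 23)), t ≡ 14·17 ≡ 8 (mod 23). So x ≡ 17 + 51·8 = 425 (mod 1173).
Unique solution in [0, 1173): x = 425.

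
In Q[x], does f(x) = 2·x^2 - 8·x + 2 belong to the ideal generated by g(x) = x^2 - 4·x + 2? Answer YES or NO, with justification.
In Q[x] the ideal (g) consists of all multiples of g, so f ∈ (g) iff g | f, i.e. iff the remainder of f on division by g is 0. Divide f by g (g is monic, so eliminate the leading term of the running remainder at each step):
  leading term 2·x^2: subtract (2)·g(x) = 2·x^2 - 8·x + 4, leaving -2
The remainder r(x) = -2 ≠ 0 (and deg r < deg g), so g ∤ f, i.e. f ∉ (g).

Final answer: NO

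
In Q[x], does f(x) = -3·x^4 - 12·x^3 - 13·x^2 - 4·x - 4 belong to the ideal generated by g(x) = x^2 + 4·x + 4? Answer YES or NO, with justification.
In Q[x] the ideal (g) consists of all multiples of g, so f ∈ (g) iff g | f, i.e. iff the remainder of f on division by g is 0. Divide f by g (g is monic, so eliminate the leading term of the running remainder at each step):
  leading term -3·x^4: subtract (-3·x^2)·g(x) = -3·x^4 - 12·x^3 - 12·x^2, leaving -x^2 - 4·x - 4
  leading term -x^2: subtract (-1)·g(x) = -x^2 - 4·x - 4, leaving 0
The remainder is 0, so f(x) = g(x) · h(x) with h(x) = -3·x^2 - 1. Hence g | f, i.e. f ∈ (g).

Final answer: YES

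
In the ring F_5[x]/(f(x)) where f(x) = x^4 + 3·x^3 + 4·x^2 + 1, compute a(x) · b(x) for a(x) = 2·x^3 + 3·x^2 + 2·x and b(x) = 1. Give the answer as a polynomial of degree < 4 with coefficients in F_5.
Multiply as integer polynomials: a · b = 2·x^3 + 3·x^2 + 2·x. Reducing coefficients mod 5: a · b ≡ 2·x^3 + 3·x^2 + 2·x. This already has degree < 4, so no reduction by f is needed. Hence a · b ≡ 2·x^3 + 3·x^2 + 2·x in F_5[x]/(f).

Final answer: a · b ≡ 2·x^3 + 3·x^2 + 2·x (mod f(x))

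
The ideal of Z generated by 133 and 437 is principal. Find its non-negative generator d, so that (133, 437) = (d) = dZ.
In the PID Z, (a, b) is generated by gcd(a, b). Compute gcd(437, 133) with the extended Euclidean algorithm, tracking rows (r, s, t) with s·437 + t·133 = r:
  row A: (437, 1, 0)   [1·437 + 0·133 = 437]
  row B: (133, 0, 1)   [0·437 + 1·133 = 133]
  437 = 3·133 + 38   → row C = row A − 3·row B = (38, 1, −3)   [check: 1·437 − 3·133 = 38]
  133 = 3·38 + 19   → row D = row B − 3·row C = (19, −3, 10)   [check: −3·437 + 10·133 = 19]
  38 = 2·19 + 0   → remainder 0, stop. gcd = 19 (last nonzero row D).
So gcd(133, 437) = 19, with Bézout identity −3·437 + 10·133 = 19. Containment (⊇): the Bézout identity exhibits 19 as an element of (133, 437), giving (19) ⊆ (133, 437). Containment (⊆): since 19 | 133 and 19 | 437 (133 = 19·7, 437 = 19·23), every Z-linear combination of 133 and 437 is divisible by 19, so (133, 437) ⊆ (19). Therefore (133, 437) = (19), d = 19.

Final answer: (133, 437) = (19); d = 19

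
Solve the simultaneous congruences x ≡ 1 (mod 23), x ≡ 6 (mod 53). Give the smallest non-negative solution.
The moduli 23, 53 are pairwise coprime, so by the CRT there is a unique solution mod 23·53 = 1219.
Solve by successive substitution. Start with x ≡ 1 (mod 23).
  Combine with x ≡ 6 (mod 53): write x = 1 + 23·t and require 1 + 23·t ≡ 6 (mod 53), i.e. 23·t ≡ 6 − 1 ≡ 5 (mod 53). Since 23^(−1) ≡ 30 (mod 53), t ≡ 30·5 ≡ 44 (mod 53). So x ≡ 1 + 23·44 = 1013 (mod 1219).
Unique solution in [0, 1219): x = 1013.

Final answer: x ≡ 1013 (mod 1219); the representative in [0, 1219) is 1013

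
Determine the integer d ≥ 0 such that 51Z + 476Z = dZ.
(51, 476) = (17); d = 17

In the PID Z, (a, b) is generated by gcd(a, b). Compute gcd(476, 51) with the extended Euclidean algorithm, tracking rows (r, s, t) with s·476 + t·51 = r:
  row A: (476, 1, 0)   [1·476 + 0·51 = 476]
  row B: (51, 0, 1)   [0·476 + 1·51 = 51]
  476 = 9·51 + 17   → row C = row A − 9·row B = (17, 1, −9)   [check: 1·476 − 9·51 = 17]
  51 = 3·17 + 0   → remainder 0, stop. gcd = 17 (last nonzero row C).
So gcd(51, 476) = 17, with Bézout identity 1·476 − 9·51 = 17. Containment (⊇): the Bézout identity exhibits 17 as an element of (51, 476), giving (17) ⊆ (51, 476). Containment (⊆): since 17 | 51 and 17 | 476 (51 = 17·3, 476 = 17·28), every Z-linear combination of 51 and 476 is divisible by 17, so (51, 476) ⊆ (17). Therefore (51, 476) = (17), d = 17.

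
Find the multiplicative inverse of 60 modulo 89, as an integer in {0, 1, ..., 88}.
60^(−1) ≡ 46 (mod 89)

Apply the extended Euclidean algorithm to (89, 60), tracking rows (r, s, t) with s·89 + t·60 = r. Each division r_prev = q·r_cur + r_new produces the new row as (previous row) − q·(current row):
  row A: (89, 1, 0)   [1·89 + 0·60 = 89]
  row B: (60, 0, 1)   [0·89 + 1·60 = 60]
  89 = 1·60 + 29   → row C = row A − 1·row B = (29, 1, −1)   [check: 1·89 − 1·60 = 29]
  60 = 2·29 + 2   → row D = row B − 2·row C = (2, −2, 3)   [check: −2·89 + 3·60 = 2]
  29 = 14·2 + 1   → row E = row C − 14·row D = (1, 29, −43)   [check: 29·89 − 43·60 = 1]
  2 = 2·1 + 0   → remainder 0, stop. gcd = 1 (last nonzero row E).
The gcd is 1, so 60 is invertible mod 89. The last nonzero row gives 29·89 − 43·60 = 1, so t = −43. So 60^(−1) ≡ −43 ≡ 46 (mod 89). Verify: 60 · 46 = 2760 ≡ 1 (mod 89). ✓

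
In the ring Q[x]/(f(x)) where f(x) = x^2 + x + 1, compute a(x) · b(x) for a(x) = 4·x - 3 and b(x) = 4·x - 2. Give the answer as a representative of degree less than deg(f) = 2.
First multiply in Q[x] without reducing: a · b = 16·x^2 - 20·x + 6. Now divide by f(x) = x^2 + x + 1, eliminating the leading term at each step:
  leading term 16·x^2: subtract (16)·f(x) = 16·x^2 + 16·x + 16, leaving -36·x - 10
The degree is now < 2, so this is the remainder. Hence a · b ≡ -36·x - 10 in Q[x]/(f).

Final answer: a · b ≡ -36·x - 10 (mod f(x))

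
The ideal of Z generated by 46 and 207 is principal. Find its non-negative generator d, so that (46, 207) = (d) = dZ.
(46, 207) = (23); d = 23

In the PID Z, (a, b) is generated by gcd(a, b). Compute gcd(207, 46) with the extended Euclidean algorithm, tracking rows (r, s, t) with s·207 + t·46 = r:
  row A: (207, 1, 0)   [1·207 + 0·46 = 207]
  row B: (46, 0, 1)   [0·207 + 1·46 = 46]
  207 = 4·46 + 23   → row C = row A − 4·row B = (23, 1, −4)   [check: 1·207 − 4·46 = 23]
  46 = 2·23 + 0   → remainder 0, stop. gcd = 23 (last nonzero row C).
So gcd(46, 207) = 23, with Bézout identity 1·207 − 4·46 = 23. Containment (⊇): the Bézout identity exhibits 23 as an element of (46, 207), giving (23) ⊆ (46, 207). Containment (⊆): since 23 | 46 and 23 | 207 (46 = 23·2, 207 = 23·9), every Z-linear combination of 46 and 207 is divisible by 23, so (46, 207) ⊆ (23). Therefore (46, 207) = (23), d = 23.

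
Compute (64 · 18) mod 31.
Reduce the factors first: 64 ≡ 2 (mod 31), so 64 · 18 ≡ 2 · 18 (mod 31). 2 · 18 = 36. Dividing by 31: 36 = 1·31 + 5. So (64 · 18) mod 31 = 5.

Final answer: 5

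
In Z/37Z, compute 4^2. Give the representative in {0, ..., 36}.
16

Use repeated squaring. Binary(2) = 10. Walk through the bits of the exponent 2 left-to-right: at each bit after the leading one, square the running value, then multiply by 4 if the bit is 1 (always reducing mod 37):
  bit 1 = 1 (leading): start with 4.
  bit 2 = 0: square 4^2 = 16 (mod 37).
Final value: 4^2 ≡ 16 (mod 37).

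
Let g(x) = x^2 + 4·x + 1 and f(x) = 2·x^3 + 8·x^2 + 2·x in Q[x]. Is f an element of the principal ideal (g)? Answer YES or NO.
In Q[x] the ideal (g) consists of all multiples of g, so f ∈ (g) iff g | f, i.e. iff the remainder of f on division by g is 0. Divide f by g (g is monic, so eliminate the leading term of the running remainder at each step):
  leading term 2·x^3: subtract (2·x)·g(x) = 2·x^3 + 8·x^2 + 2·x, leaving 0
The remainder is 0, so f(x) = g(x) · h(x) with h(x) = 2·x. Hence g | f, i.e. f ∈ (g).

Final answer: YES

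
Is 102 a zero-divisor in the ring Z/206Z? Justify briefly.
YES

gcd(102, 206) = 2 > 1, so 102 is not a unit in Z/206Z. In Z/nZ every nonzero non-unit is a zero-divisor: explicitly, take b = 206/gcd = 103 ≠ 0 (mod 206); then 102·103 = 10506 = 51·206, i.e. 102·103 ≡ 0 (mod 206). So 102 is a zero-divisor.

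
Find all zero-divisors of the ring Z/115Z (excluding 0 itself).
nonzero zero-divisors of Z/115Z = {5, 10, 15, 20, 23, 25, 30, 35, 40, 45, 46, 50, 55, 60, 65, 69, 70, 75, 80, 85, 90, 92, 95, 100, 105, 110}

An element a ∈ Z/115Z (with a ≠ 0) is a zero-divisor iff gcd(a, 115) > 1 (because a is a unit precisely when gcd(a, n) = 1, and in Z/nZ every nonzero, non-unit element is a zero-divisor). Scan a = 1, ..., 114 and keep those with gcd(a, 115) > 1:
  gcd(5, 115) = 5, gcd(10, 115) = 5, gcd(15, 115) = 5, gcd(20, 115) = 5, gcd(23, 115) = 23, gcd(25, 115) = 5, gcd(30, 115) = 5, gcd(35, 115) = 5, gcd(40, 115) = 5, gcd(45, 115) = 5, gcd(46, 115) = 23, gcd(50, 115) = 5, gcd(55, 115) = 5, gcd(60, 115) = 5, gcd(65, 115) = 5, gcd(69, 115) = 23, gcd(70, 115) = 5, gcd(75, 115) = 5, gcd(80, 115) = 5, gcd(85, 115) = 5, gcd(90, 115) = 5, gcd(92, 115) = 23, gcd(95, 115) = 5, gcd(100, 115) = 5, gcd(105, 115) = 5, gcd(110, 115) = 5.
All other a ∈ {1, ..., 114} have gcd(a, 115) = 1 and are units. So the nonzero zero-divisors are exactly the 26 values of a appearing in this scan.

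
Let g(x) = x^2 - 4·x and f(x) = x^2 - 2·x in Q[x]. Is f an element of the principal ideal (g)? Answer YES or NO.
In Q[x] the ideal (g) consists of all multiples of g, so f ∈ (g) iff g | f, i.e. iff the remainder of f on division by g is 0. Divide f by g (g is monic, so eliminate the leading term of the running remainder at each step):
  leading term x^2: subtract (1)·g(x) = x^2 - 4·x, leaving 2·x
The remainder r(x) = 2·x ≠ 0 (and deg r < deg g), so g ∤ f, i.e. f ∉ (g).

Final answer: NO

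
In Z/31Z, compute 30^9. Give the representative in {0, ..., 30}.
30

Use repeated squaring. Binary(9) = 1001. Walk through the bits of the exponent 9 left-to-right: at each bit after the leading one, square the running value, then multiply by 30 if the bit is 1 (always reducing mod 31):
  bit 1 = 1 (leading): start with 30.
  bit 2 = 0: square 30^2 = 900 ≡ 1 (mod 31).
  bit 3 = 0: square 1^2 = 1 (mod 31).
  bit 4 = 1: square 1^2 = 1; bit is 1, so multiply 1·30 = 30 (mod 31).
Final value: 30^9 ≡ 30 (mod 31).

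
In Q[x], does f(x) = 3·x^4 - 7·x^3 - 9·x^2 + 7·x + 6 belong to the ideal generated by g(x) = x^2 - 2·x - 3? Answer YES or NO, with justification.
In Q[x] the ideal (g) consists of all multiples of g, so f ∈ (g) iff g | f, i.e. iff the remainder of f on division by g is 0. Divide f by g (g is monic, so eliminate the leading term of the running remainder at each step):
  leading term 3·x^4: subtract (3·x^2)·g(x) = 3·x^4 - 6·x^3 - 9·x^2, leaving -x^3 + 7·x + 6
  leading term -x^3: subtract (-x)·g(x) = -x^3 + 2·x^2 + 3·x, leaving -2·x^2 + 4·x + 6
  leading term -2·x^2: subtract (-2)·g(x) = -2·x^2 + 4·x + 6, leaving 0
The remainder is 0, so f(x) = g(x) · h(x) with h(x) = 3·x^2 - x - 2. Hence g | f, i.e. f ∈ (g).

Final answer: YES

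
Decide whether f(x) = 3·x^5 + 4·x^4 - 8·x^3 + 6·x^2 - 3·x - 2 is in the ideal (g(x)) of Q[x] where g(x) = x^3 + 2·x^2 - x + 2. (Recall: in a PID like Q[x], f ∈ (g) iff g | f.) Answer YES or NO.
YES

In Q[x] the ideal (g) consists of all multiples of g, so f ∈ (g) iff g | f, i.e. iff the remainder of f on division by g is 0. Divide f by g (g is monic, so eliminate the leading term of the running remainder at each step):
  leading term 3·x^5: subtract (3·x^2)·g(x) = 3·x^5 + 6·x^4 - 3·x^3 + 6·x^2, leaving -2·x^4 - 5·x^3 - 3·x - 2
  leading term -2·x^4: subtract (-2·x)·g(x) = -2·x^4 - 4·x^3 + 2·x^2 - 4·x, leaving -x^3 - 2·x^2 + x - 2
  leading term -x^3: subtract (-1)·g(x) = -x^3 - 2·x^2 + x - 2, leaving 0
The remainder is 0, so f(x) = g(x) · h(x) with h(x) = 3·x^2 - 2·x - 1. Hence g | f, i.e. f ∈ (g).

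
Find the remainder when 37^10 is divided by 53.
Use repeated squaring. Binary(10) = 1010. Walk through the bits of the exponent 10 left-to-right: at each bit after the leading one, square the running value, then multiply by 37 if the bit is 1 (always reducing mod 53):
  bit 1 = 1 (leading): start with 37.
  bit 2 = 0: square 37^2 = 1369 ≡ 44 (mod 53).
  bit 3 = 1: square 44^2 = 1936 ≡ 28; bit is 1, so multiply 28·37 = 1036 ≡ 29 (mod 53).
  bit 4 = 0: square 29^2 = 841 ≡ 46 (mod 53).
Final value: 37^10 ≡ 46 (mod 53).

Final answer: 46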